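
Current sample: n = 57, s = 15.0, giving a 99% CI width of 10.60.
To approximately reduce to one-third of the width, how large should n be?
n ≈ 513

CI width ∝ 1/√n
To reduce width by factor 3, need √n to grow by 3 → need 3² = 9 times as many samples.

Current: n = 57, width = 10.60
New: n = 513, width ≈ 3.42

Width reduced by factor of 10.60/3.42 = 3.10.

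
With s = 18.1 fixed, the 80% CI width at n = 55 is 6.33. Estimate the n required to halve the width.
n ≈ 220

CI width ∝ 1/√n
To reduce width by factor 2, need √n to grow by 2 → need 2² = 4 times as many samples.

Current: n = 55, width = 6.33
New: n = 220, width ≈ 3.14

Width reduced by factor of 6.33/3.14 = 2.02.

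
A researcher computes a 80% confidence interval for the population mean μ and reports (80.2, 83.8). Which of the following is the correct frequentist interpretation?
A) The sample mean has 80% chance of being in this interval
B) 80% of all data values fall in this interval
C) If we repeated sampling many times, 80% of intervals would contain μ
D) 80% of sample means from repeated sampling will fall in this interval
C

A) Wrong — x̄ is observed and sits in the interval by construction.
B) Wrong — a CI is about the parameter μ, not individual data values.
C) Correct — this is the frequentist long-run coverage interpretation.
D) Wrong — coverage applies to intervals containing μ, not to future x̄ values.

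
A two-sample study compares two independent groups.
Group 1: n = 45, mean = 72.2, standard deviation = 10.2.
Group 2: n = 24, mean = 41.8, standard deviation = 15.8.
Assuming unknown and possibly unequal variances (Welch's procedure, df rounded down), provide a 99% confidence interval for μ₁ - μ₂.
(20.66, 40.14)

Difference: x̄₁ - x̄₂ = 30.40
SE = √(s₁²/n₁ + s₂²/n₂) = √(10.2²/45 + 15.8²/24) = 3.5656
df = 33.50 → 33 (Welch–Satterthwaite, rounded down)
t* = 2.733

CI: 30.40 ± 2.733 · 3.5656 = 30.40 ± 9.74 = (20.66, 40.14)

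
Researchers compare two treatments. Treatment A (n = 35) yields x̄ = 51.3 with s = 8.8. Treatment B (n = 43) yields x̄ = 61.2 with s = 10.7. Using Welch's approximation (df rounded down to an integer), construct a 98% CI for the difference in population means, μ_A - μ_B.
(-15.15, -4.65)

Difference: x̄₁ - x̄₂ = -9.90
SE = √(s₁²/n₁ + s₂²/n₂) = √(8.8²/35 + 10.7²/43) = 2.2080
df = 75.99 → 75 (Welch–Satterthwaite, rounded down)
t* = 2.377

CI: -9.90 ± 2.377 · 2.2080 = -9.90 ± 5.25 = (-15.15, -4.65)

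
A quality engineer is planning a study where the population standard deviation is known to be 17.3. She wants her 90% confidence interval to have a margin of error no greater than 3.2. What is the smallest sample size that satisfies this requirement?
n ≥ 80

For margin E ≤ 3.2:
n ≥ (z* · σ / E)²
n ≥ (1.645 · 17.3 / 3.2)²
n ≥ 79.09

Minimum n = 80 (rounding up)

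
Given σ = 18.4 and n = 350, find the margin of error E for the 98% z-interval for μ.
Margin of error = 2.29

Margin of error = z* · σ/√n
= 2.326 · 18.4/√350
= 2.326 · 18.4/18.7083
= 2.29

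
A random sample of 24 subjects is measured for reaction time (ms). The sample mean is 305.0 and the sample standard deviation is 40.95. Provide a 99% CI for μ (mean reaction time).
(281.54, 328.46)

t-interval (σ unknown):
df = n - 1 = 23
t* = 2.807 for 99% confidence

Margin of error = t* · s/√n = 2.807 · 40.95/√24 = 23.46

CI: (281.54, 328.46)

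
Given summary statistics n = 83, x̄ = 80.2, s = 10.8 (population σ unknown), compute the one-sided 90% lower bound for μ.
μ ≥ 78.67

Lower bound (one-sided):
t* = 1.292 (one-sided for 90%)
Lower bound = x̄ - t* · s/√n = 80.2 - 1.292 · 10.8/√83 = 78.67

We are 90% confident that μ ≥ 78.67.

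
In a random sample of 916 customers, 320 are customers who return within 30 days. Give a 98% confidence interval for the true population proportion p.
(0.313, 0.386)

Proportion CI:
p̂ = 320/916 = 0.34934
SE = √(p̂(1-p̂)/n) = √(0.34934 · 0.65066 / 916) = 0.01575

z* = 2.326
Margin = z* · SE = 2.326 · 0.01575 = 0.0366

CI: 0.34934 ± 0.0366 = (0.313, 0.386)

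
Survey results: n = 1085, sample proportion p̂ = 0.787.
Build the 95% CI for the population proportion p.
(0.763, 0.811)

Proportion CI:
SE = √(p̂(1-p̂)/n) = √(0.787 · 0.213 / 1085) = 0.01243

z* = 1.960
Margin = z* · SE = 1.960 · 0.01243 = 0.0244

CI: 0.787 ± 0.0244 = (0.763, 0.811)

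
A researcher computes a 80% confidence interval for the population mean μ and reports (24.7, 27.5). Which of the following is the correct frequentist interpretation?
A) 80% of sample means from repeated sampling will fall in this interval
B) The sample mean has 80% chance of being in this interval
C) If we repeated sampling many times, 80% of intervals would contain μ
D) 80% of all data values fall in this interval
C

A) Wrong — coverage applies to intervals containing μ, not to future x̄ values.
B) Wrong — x̄ is observed and sits in the interval by construction.
C) Correct — this is the frequentist long-run coverage interpretation.
D) Wrong — a CI is about the parameter μ, not individual data values.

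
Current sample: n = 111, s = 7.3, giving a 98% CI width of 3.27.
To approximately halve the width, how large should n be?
n ≈ 444

CI width ∝ 1/√n
To reduce width by factor 2, need √n to grow by 2 → need 2² = 4 times as many samples.

Current: n = 111, width = 3.27
New: n = 444, width ≈ 1.62

Width reduced by factor of 3.27/1.62 = 2.02.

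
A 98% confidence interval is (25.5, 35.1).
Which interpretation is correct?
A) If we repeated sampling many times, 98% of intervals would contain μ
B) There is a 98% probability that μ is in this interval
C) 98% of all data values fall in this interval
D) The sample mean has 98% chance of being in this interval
A

A) Correct — this is the frequentist long-run coverage interpretation.
B) Wrong — μ is fixed; the randomness lives in the interval, not in μ.
C) Wrong — a CI is about the parameter μ, not individual data values.
D) Wrong — x̄ is observed and sits in the interval by construction.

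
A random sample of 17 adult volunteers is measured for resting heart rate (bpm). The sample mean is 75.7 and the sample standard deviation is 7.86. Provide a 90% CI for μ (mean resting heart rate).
(72.37, 79.03)

t-interval (σ unknown):
df = n - 1 = 16
t* = 1.746 for 90% confidence

Margin of error = t* · s/√n = 1.746 · 7.86/√17 = 3.33

CI: (72.37, 79.03)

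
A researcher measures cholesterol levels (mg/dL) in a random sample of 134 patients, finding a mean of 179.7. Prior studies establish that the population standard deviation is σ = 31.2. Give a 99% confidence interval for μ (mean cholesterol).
(172.76, 186.64)

z-interval (σ known):
z* = 2.576 for 99% confidence

Margin of error = z* · σ/√n = 2.576 · 31.2/√134 = 6.94

CI: (179.7 - 6.94, 179.7 + 6.94) = (172.76, 186.64)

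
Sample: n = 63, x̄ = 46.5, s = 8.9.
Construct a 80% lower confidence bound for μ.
μ ≥ 45.55

Lower bound (one-sided):
t* = 0.847 (one-sided for 80%)
Lower bound = x̄ - t* · s/√n = 46.5 - 0.847 · 8.9/√63 = 45.55

We are 80% confident that μ ≥ 45.55.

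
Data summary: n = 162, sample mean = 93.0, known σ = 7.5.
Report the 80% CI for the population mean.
(92.24, 93.76)

z-interval (σ known):
z* = 1.282 for 80% confidence

Margin of error = z* · σ/√n = 1.282 · 7.5/√162 = 0.76

CI: (93.0 - 0.76, 93.0 + 0.76) = (92.24, 93.76)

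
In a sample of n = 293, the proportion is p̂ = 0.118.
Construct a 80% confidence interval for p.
(0.094, 0.142)

Proportion CI:
SE = √(p̂(1-p̂)/n) = √(0.118 · 0.882 / 293) = 0.01885

z* = 1.282
Margin = z* · SE = 1.282 · 0.01885 = 0.0242

CI: 0.118 ± 0.0242 = (0.094, 0.142)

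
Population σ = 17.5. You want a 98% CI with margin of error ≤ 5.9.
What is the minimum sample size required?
n ≥ 48

For margin E ≤ 5.9:
n ≥ (z* · σ / E)²
n ≥ (2.326 · 17.5 / 5.9)²
n ≥ 47.60

Minimum n = 48 (rounding up)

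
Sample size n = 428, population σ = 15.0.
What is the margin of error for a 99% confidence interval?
Margin of error = 1.87

Margin of error = z* · σ/√n
= 2.576 · 15.0/√428
= 2.576 · 15.0/20.6882
= 1.87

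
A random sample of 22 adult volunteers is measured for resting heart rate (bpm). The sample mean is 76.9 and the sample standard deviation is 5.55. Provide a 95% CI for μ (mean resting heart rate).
(74.44, 79.36)

t-interval (σ unknown):
df = n - 1 = 21
t* = 2.080 for 95% confidence

Margin of error = t* · s/√n = 2.080 · 5.55/√22 = 2.46

CI: (74.44, 79.36)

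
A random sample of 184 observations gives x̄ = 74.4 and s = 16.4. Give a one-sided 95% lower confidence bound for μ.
μ ≥ 72.40

Lower bound (one-sided):
t* = 1.653 (one-sided for 95%)
Lower bound = x̄ - t* · s/√n = 74.4 - 1.653 · 16.4/√184 = 72.40

We are 95% confident that μ ≥ 72.40.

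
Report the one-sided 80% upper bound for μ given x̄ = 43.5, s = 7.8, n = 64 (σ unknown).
μ ≤ 44.33

Upper bound (one-sided):
t* = 0.847 (one-sided for 80%)
Upper bound = x̄ + t* · s/√n = 43.5 + 0.847 · 7.8/√64 = 44.33

We are 80% confident that μ ≤ 44.33.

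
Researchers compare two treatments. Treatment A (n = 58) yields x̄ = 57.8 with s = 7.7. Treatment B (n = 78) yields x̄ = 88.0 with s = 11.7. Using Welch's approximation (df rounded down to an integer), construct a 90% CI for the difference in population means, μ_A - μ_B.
(-32.96, -27.44)

Difference: x̄₁ - x̄₂ = -30.20
SE = √(s₁²/n₁ + s₂²/n₂) = √(7.7²/58 + 11.7²/78) = 1.6665
df = 132.22 → 132 (Welch–Satterthwaite, rounded down)
t* = 1.656

CI: -30.20 ± 1.656 · 1.6665 = -30.20 ± 2.76 = (-32.96, -27.44)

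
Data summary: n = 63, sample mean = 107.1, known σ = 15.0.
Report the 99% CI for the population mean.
(102.23, 111.97)

z-interval (σ known):
z* = 2.576 for 99% confidence

Margin of error = z* · σ/√n = 2.576 · 15.0/√63 = 4.87

CI: (107.1 - 4.87, 107.1 + 4.87) = (102.23, 111.97)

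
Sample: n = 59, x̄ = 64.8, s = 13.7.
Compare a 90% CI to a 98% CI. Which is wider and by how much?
98% CI is wider by 2.57

df = 58
90% CI: t* = 1.672, (61.82, 67.78), width = 2 · t* · s/√n = 5.96
98% CI: t* = 2.392, (60.53, 69.07), width = 2 · t* · s/√n = 8.53

The 98% CI is wider by 8.53 - 5.96 = 2.57.
Higher confidence requires a wider interval.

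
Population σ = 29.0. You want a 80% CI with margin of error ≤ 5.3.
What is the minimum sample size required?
n ≥ 50

For margin E ≤ 5.3:
n ≥ (z* · σ / E)²
n ≥ (1.282 · 29.0 / 5.3)²
n ≥ 49.21

Minimum n = 50 (rounding up)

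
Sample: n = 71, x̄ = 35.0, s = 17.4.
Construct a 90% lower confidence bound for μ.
μ ≥ 32.33

Lower bound (one-sided):
t* = 1.294 (one-sided for 90%)
Lower bound = x̄ - t* · s/√n = 35.0 - 1.294 · 17.4/√71 = 32.33

We are 90% confident that μ ≥ 32.33.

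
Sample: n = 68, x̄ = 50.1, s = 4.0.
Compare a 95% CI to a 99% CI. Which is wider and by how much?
99% CI is wider by 0.63

df = 67
95% CI: t* = 1.996, (49.13, 51.07), width = 2 · t* · s/√n = 1.94
99% CI: t* = 2.651, (48.81, 51.39), width = 2 · t* · s/√n = 2.57

The 99% CI is wider by 2.57 - 1.94 = 0.63.
Higher confidence requires a wider interval.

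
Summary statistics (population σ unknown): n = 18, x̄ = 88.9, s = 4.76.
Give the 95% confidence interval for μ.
(86.53, 91.27)

t-interval (σ unknown):
df = n - 1 = 17
t* = 2.110 for 95% confidence

Margin of error = t* · s/√n = 2.110 · 4.76/√18 = 2.37

CI: (86.53, 91.27)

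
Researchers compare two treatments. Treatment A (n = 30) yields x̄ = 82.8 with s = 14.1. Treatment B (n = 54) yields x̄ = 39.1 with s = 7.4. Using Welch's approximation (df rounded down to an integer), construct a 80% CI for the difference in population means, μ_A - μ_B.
(40.10, 47.30)

Difference: x̄₁ - x̄₂ = 43.70
SE = √(s₁²/n₁ + s₂²/n₂) = √(14.1²/30 + 7.4²/54) = 2.7642
df = 38.07 → 38 (Welch–Satterthwaite, rounded down)
t* = 1.304

CI: 43.70 ± 1.304 · 2.7642 = 43.70 ± 3.60 = (40.10, 47.30)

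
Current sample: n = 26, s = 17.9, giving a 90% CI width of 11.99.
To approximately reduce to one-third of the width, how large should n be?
n ≈ 234

CI width ∝ 1/√n
To reduce width by factor 3, need √n to grow by 3 → need 3² = 9 times as many samples.

Current: n = 26, width = 11.99
New: n = 234, width ≈ 3.86

Width reduced by factor of 11.99/3.86 = 3.11.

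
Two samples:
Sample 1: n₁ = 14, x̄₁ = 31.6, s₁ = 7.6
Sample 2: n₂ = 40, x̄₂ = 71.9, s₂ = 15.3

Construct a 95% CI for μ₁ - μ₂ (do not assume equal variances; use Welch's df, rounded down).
(-46.66, -33.94)

Difference: x̄₁ - x̄₂ = -40.30
SE = √(s₁²/n₁ + s₂²/n₂) = √(7.6²/14 + 15.3²/40) = 3.1588
df = 45.51 → 45 (Welch–Satterthwaite, rounded down)
t* = 2.014

CI: -40.30 ± 2.014 · 3.1588 = -40.30 ± 6.36 = (-46.66, -33.94)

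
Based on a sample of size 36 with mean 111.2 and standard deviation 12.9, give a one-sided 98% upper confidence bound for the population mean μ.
μ ≤ 115.79

Upper bound (one-sided):
t* = 2.133 (one-sided for 98%)
Upper bound = x̄ + t* · s/√n = 111.2 + 2.133 · 12.9/√36 = 115.79

We are 98% confident that μ ≤ 115.79.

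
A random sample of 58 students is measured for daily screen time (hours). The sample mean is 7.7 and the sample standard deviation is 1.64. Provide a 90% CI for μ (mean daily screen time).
(7.34, 8.06)

t-interval (σ unknown):
df = n - 1 = 57
t* = 1.672 for 90% confidence

Margin of error = t* · s/√n = 1.672 · 1.64/√58 = 0.36

CI: (7.34, 8.06)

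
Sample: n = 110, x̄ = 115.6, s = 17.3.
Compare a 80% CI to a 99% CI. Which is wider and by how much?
99% CI is wider by 4.40

df = 109
80% CI: t* = 1.289, (113.47, 117.73), width = 2 · t* · s/√n = 4.25
99% CI: t* = 2.622, (111.28, 119.92), width = 2 · t* · s/√n = 8.65

The 99% CI is wider by 8.65 - 4.25 = 4.40.
Higher confidence requires a wider interval.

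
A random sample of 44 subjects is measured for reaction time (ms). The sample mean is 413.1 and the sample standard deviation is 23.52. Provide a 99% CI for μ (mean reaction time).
(403.54, 422.66)

t-interval (σ unknown):
df = n - 1 = 43
t* = 2.695 for 99% confidence

Margin of error = t* · s/√n = 2.695 · 23.52/√44 = 9.56

CI: (403.54, 422.66)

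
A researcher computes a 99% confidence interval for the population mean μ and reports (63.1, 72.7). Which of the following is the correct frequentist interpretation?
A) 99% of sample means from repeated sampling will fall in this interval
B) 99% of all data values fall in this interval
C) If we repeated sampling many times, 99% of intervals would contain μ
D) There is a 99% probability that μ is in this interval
C

A) Wrong — coverage applies to intervals containing μ, not to future x̄ values.
B) Wrong — a CI is about the parameter μ, not individual data values.
C) Correct — this is the frequentist long-run coverage interpretation.
D) Wrong — μ is fixed; the randomness lives in the interval, not in μ.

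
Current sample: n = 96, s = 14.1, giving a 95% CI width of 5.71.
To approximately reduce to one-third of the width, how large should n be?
n ≈ 864

CI width ∝ 1/√n
To reduce width by factor 3, need √n to grow by 3 → need 3² = 9 times as many samples.

Current: n = 96, width = 5.71
New: n = 864, width ≈ 1.88

Width reduced by factor of 5.71/1.88 = 3.04.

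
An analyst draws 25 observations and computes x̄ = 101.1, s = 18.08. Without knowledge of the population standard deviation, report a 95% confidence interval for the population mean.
(93.64, 108.56)

t-interval (σ unknown):
df = n - 1 = 24
t* = 2.064 for 95% confidence

Margin of error = t* · s/√n = 2.064 · 18.08/√25 = 7.46

CI: (93.64, 108.56)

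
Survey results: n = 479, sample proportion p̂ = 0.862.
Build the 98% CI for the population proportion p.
(0.825, 0.899)

Proportion CI:
SE = √(p̂(1-p̂)/n) = √(0.862 · 0.138 / 479) = 0.01576

z* = 2.326
Margin = z* · SE = 2.326 · 0.01576 = 0.0367

CI: 0.862 ± 0.0367 = (0.825, 0.899)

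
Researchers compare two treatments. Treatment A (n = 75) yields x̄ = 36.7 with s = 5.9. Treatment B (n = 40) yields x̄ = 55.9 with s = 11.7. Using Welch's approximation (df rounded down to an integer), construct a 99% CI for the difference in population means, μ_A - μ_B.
(-24.48, -13.92)

Difference: x̄₁ - x̄₂ = -19.20
SE = √(s₁²/n₁ + s₂²/n₂) = √(5.9²/75 + 11.7²/40) = 1.9714
df = 49.81 → 49 (Welch–Satterthwaite, rounded down)
t* = 2.680

CI: -19.20 ± 2.680 · 1.9714 = -19.20 ± 5.28 = (-24.48, -13.92)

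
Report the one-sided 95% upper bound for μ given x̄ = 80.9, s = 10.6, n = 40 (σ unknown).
μ ≤ 83.72

Upper bound (one-sided):
t* = 1.685 (one-sided for 95%)
Upper bound = x̄ + t* · s/√n = 80.9 + 1.685 · 10.6/√40 = 83.72

We are 95% confident that μ ≤ 83.72.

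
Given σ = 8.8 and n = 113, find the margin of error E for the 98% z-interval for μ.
Margin of error = 1.93

Margin of error = z* · σ/√n
= 2.326 · 8.8/√113
= 2.326 · 8.8/10.6301
= 1.93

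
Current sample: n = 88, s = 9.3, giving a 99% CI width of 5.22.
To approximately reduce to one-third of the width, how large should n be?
n ≈ 792

CI width ∝ 1/√n
To reduce width by factor 3, need √n to grow by 3 → need 3² = 9 times as many samples.

Current: n = 88, width = 5.22
New: n = 792, width ≈ 1.71

Width reduced by factor of 5.22/1.71 = 3.05.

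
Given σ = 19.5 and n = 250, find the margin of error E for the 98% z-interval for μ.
Margin of error = 2.87

Margin of error = z* · σ/√n
= 2.326 · 19.5/√250
= 2.326 · 19.5/15.8114
= 2.87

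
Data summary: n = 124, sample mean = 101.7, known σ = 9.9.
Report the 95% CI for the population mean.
(99.96, 103.44)

z-interval (σ known):
z* = 1.960 for 95% confidence

Margin of error = z* · σ/√n = 1.960 · 9.9/√124 = 1.74

CI: (101.7 - 1.74, 101.7 + 1.74) = (99.96, 103.44)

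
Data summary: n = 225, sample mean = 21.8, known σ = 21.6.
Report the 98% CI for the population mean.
(18.45, 25.15)

z-interval (σ known):
z* = 2.326 for 98% confidence

Margin of error = z* · σ/√n = 2.326 · 21.6/√225 = 3.35

CI: (21.8 - 3.35, 21.8 + 3.35) = (18.45, 25.15)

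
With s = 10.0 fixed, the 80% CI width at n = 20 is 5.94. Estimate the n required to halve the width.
n ≈ 80

CI width ∝ 1/√n
To reduce width by factor 2, need √n to grow by 2 → need 2² = 4 times as many samples.

Current: n = 20, width = 5.94
New: n = 80, width ≈ 2.89

Width reduced by factor of 5.94/2.89 = 2.06.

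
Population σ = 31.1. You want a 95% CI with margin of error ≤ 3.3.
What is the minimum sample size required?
n ≥ 342

For margin E ≤ 3.3:
n ≥ (z* · σ / E)²
n ≥ (1.960 · 31.1 / 3.3)²
n ≥ 341.20

Minimum n = 342 (rounding up)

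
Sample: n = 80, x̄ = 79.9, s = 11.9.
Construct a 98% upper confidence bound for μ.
μ ≤ 82.68

Upper bound (one-sided):
t* = 2.088 (one-sided for 98%)
Upper bound = x̄ + t* · s/√n = 79.9 + 2.088 · 11.9/√80 = 82.68

We are 98% confident that μ ≤ 82.68.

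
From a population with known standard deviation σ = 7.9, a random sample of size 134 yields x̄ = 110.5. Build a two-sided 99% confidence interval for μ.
(108.74, 112.26)

z-interval (σ known):
z* = 2.576 for 99% confidence

Margin of error = z* · σ/√n = 2.576 · 7.9/√134 = 1.76

CI: (110.5 - 1.76, 110.5 + 1.76) = (108.74, 112.26)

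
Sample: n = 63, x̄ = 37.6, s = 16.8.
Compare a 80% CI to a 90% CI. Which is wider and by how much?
90% CI is wider by 1.59

df = 62
80% CI: t* = 1.295, (34.86, 40.34), width = 2 · t* · s/√n = 5.48
90% CI: t* = 1.670, (34.07, 41.13), width = 2 · t* · s/√n = 7.07

The 90% CI is wider by 7.07 - 5.48 = 1.59.
Higher confidence requires a wider interval.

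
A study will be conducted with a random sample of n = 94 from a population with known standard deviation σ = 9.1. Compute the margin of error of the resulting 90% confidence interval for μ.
Margin of error = 1.54

Margin of error = z* · σ/√n
= 1.645 · 9.1/√94
= 1.645 · 9.1/9.6954
= 1.54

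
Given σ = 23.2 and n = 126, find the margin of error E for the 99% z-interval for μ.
Margin of error = 5.32

Margin of error = z* · σ/√n
= 2.576 · 23.2/√126
= 2.576 · 23.2/11.2250
= 5.32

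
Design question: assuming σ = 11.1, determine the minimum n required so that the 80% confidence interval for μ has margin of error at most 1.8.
n ≥ 63

For margin E ≤ 1.8:
n ≥ (z* · σ / E)²
n ≥ (1.282 · 11.1 / 1.8)²
n ≥ 62.50

Minimum n = 63 (rounding up)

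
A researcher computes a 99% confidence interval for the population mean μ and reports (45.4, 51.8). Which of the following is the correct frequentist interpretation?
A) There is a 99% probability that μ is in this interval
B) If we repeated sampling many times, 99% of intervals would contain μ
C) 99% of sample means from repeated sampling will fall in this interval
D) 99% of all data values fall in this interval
B

A) Wrong — μ is fixed; the randomness lives in the interval, not in μ.
B) Correct — this is the frequentist long-run coverage interpretation.
C) Wrong — coverage applies to intervals containing μ, not to future x̄ values.
D) Wrong — a CI is about the parameter μ, not individual data values.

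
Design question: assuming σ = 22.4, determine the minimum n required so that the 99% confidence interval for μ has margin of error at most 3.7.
n ≥ 244

For margin E ≤ 3.7:
n ≥ (z* · σ / E)²
n ≥ (2.576 · 22.4 / 3.7)²
n ≥ 243.21

Minimum n = 244 (rounding up)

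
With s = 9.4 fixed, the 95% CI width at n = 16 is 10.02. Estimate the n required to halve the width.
n ≈ 64

CI width ∝ 1/√n
To reduce width by factor 2, need √n to grow by 2 → need 2² = 4 times as many samples.

Current: n = 16, width = 10.02
New: n = 64, width ≈ 4.70

Width reduced by factor of 10.02/4.70 = 2.13.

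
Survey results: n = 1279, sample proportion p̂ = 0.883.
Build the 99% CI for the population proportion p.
(0.860, 0.906)

Proportion CI:
SE = √(p̂(1-p̂)/n) = √(0.883 · 0.117 / 1279) = 0.00899

z* = 2.576
Margin = z* · SE = 2.576 · 0.00899 = 0.0232

CI: 0.883 ± 0.0232 = (0.860, 0.906)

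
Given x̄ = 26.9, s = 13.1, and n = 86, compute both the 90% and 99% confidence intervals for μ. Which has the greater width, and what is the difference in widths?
99% CI is wider by 2.74

df = 85
90% CI: t* = 1.663, (24.55, 29.25), width = 2 · t* · s/√n = 4.70
99% CI: t* = 2.635, (23.18, 30.62), width = 2 · t* · s/√n = 7.44

The 99% CI is wider by 7.44 - 4.70 = 2.74.
Higher confidence requires a wider interval.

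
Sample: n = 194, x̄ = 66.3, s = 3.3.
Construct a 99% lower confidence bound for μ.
μ ≥ 65.74

Lower bound (one-sided):
t* = 2.346 (one-sided for 99%)
Lower bound = x̄ - t* · s/√n = 66.3 - 2.346 · 3.3/√194 = 65.74

We are 99% confident that μ ≥ 65.74.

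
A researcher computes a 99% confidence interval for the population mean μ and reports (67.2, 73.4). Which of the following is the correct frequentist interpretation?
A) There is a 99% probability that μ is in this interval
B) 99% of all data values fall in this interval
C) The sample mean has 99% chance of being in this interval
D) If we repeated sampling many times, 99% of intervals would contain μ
D

A) Wrong — μ is fixed; the randomness lives in the interval, not in μ.
B) Wrong — a CI is about the parameter μ, not individual data values.
C) Wrong — x̄ is observed and sits in the interval by construction.
D) Correct — this is the frequentist long-run coverage interpretation.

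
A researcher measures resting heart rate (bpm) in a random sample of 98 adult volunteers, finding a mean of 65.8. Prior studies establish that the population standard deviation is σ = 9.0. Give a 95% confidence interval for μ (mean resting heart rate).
(64.02, 67.58)

z-interval (σ known):
z* = 1.960 for 95% confidence

Margin of error = z* · σ/√n = 1.960 · 9.0/√98 = 1.78

CI: (65.8 - 1.78, 65.8 + 1.78) = (64.02, 67.58)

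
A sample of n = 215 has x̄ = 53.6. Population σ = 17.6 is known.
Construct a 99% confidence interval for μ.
(50.51, 56.69)

z-interval (σ known):
z* = 2.576 for 99% confidence

Margin of error = z* · σ/√n = 2.576 · 17.6/√215 = 3.09

CI: (53.6 - 3.09, 53.6 + 3.09) = (50.51, 56.69)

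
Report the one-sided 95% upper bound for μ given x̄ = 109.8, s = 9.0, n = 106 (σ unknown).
μ ≤ 111.25

Upper bound (one-sided):
t* = 1.659 (one-sided for 95%)
Upper bound = x̄ + t* · s/√n = 109.8 + 1.659 · 9.0/√106 = 111.25

We are 95% confident that μ ≤ 111.25.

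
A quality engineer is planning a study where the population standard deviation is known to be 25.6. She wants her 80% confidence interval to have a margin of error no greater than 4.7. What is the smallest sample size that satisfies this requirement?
n ≥ 49

For margin E ≤ 4.7:
n ≥ (z* · σ / E)²
n ≥ (1.282 · 25.6 / 4.7)²
n ≥ 48.76

Minimum n = 49 (rounding up)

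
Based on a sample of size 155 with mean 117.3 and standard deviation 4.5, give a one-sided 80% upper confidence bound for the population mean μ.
μ ≤ 117.61

Upper bound (one-sided):
t* = 0.844 (one-sided for 80%)
Upper bound = x̄ + t* · s/√n = 117.3 + 0.844 · 4.5/√155 = 117.61

We are 80% confident that μ ≤ 117.61.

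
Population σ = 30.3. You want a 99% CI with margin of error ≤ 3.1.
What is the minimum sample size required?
n ≥ 634

For margin E ≤ 3.1:
n ≥ (z* · σ / E)²
n ≥ (2.576 · 30.3 / 3.1)²
n ≥ 633.95

Minimum n = 634 (rounding up)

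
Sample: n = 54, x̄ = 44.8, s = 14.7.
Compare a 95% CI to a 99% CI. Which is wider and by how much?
99% CI is wider by 2.66

df = 53
95% CI: t* = 2.006, (40.79, 48.81), width = 2 · t* · s/√n = 8.03
99% CI: t* = 2.672, (39.45, 50.15), width = 2 · t* · s/√n = 10.69

The 99% CI is wider by 10.69 - 8.03 = 2.66.
Higher confidence requires a wider interval.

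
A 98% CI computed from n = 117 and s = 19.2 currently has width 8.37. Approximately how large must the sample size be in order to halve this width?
n ≈ 468

CI width ∝ 1/√n
To reduce width by factor 2, need √n to grow by 2 → need 2² = 4 times as many samples.

Current: n = 117, width = 8.37
New: n = 468, width ≈ 4.14

Width reduced by factor of 8.37/4.14 = 2.02.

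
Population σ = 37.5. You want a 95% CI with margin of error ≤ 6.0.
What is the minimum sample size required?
n ≥ 151

For margin E ≤ 6.0:
n ≥ (z* · σ / E)²
n ≥ (1.960 · 37.5 / 6.0)²
n ≥ 150.06

Minimum n = 151 (rounding up)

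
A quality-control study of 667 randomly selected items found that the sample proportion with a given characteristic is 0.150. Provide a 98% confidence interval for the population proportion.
(0.118, 0.182)

Proportion CI:
SE = √(p̂(1-p̂)/n) = √(0.150 · 0.850 / 667) = 0.01383

z* = 2.326
Margin = z* · SE = 2.326 · 0.01383 = 0.0322

CI: 0.150 ± 0.0322 = (0.118, 0.182)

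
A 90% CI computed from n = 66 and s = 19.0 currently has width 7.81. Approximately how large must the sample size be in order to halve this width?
n ≈ 264

CI width ∝ 1/√n
To reduce width by factor 2, need √n to grow by 2 → need 2² = 4 times as many samples.

Current: n = 66, width = 7.81
New: n = 264, width ≈ 3.86

Width reduced by factor of 7.81/3.86 = 2.02.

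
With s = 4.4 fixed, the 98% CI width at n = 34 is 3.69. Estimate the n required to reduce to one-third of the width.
n ≈ 306

CI width ∝ 1/√n
To reduce width by factor 3, need √n to grow by 3 → need 3² = 9 times as many samples.

Current: n = 34, width = 3.69
New: n = 306, width ≈ 1.18

Width reduced by factor of 3.69/1.18 = 3.13.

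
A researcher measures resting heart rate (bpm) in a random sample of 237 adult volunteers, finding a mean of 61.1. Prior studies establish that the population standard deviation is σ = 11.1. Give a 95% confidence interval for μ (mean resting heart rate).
(59.69, 62.51)

z-interval (σ known):
z* = 1.960 for 95% confidence

Margin of error = z* · σ/√n = 1.960 · 11.1/√237 = 1.41

CI: (61.1 - 1.41, 61.1 + 1.41) = (59.69, 62.51)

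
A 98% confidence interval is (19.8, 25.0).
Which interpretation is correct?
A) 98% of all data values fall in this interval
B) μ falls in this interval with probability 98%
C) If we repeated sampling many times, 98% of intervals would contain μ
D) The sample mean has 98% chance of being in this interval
C

A) Wrong — a CI is about the parameter μ, not individual data values.
B) Wrong — μ is fixed; the randomness lives in the interval, not in μ.
C) Correct — this is the frequentist long-run coverage interpretation.
D) Wrong — x̄ is observed and sits in the interval by construction.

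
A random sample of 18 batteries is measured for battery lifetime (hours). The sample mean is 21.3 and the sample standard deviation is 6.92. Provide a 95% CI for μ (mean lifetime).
(17.86, 24.74)

t-interval (σ unknown):
df = n - 1 = 17
t* = 2.110 for 95% confidence

Margin of error = t* · s/√n = 2.110 · 6.92/√18 = 3.44

CI: (17.86, 24.74)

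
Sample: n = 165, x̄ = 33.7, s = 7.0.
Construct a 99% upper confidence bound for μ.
μ ≤ 34.98

Upper bound (one-sided):
t* = 2.349 (one-sided for 99%)
Upper bound = x̄ + t* · s/√n = 33.7 + 2.349 · 7.0/√165 = 34.98

We are 99% confident that μ ≤ 34.98.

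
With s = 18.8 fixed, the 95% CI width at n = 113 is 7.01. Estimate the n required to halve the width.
n ≈ 452

CI width ∝ 1/√n
To reduce width by factor 2, need √n to grow by 2 → need 2² = 4 times as many samples.

Current: n = 113, width = 7.01
New: n = 452, width ≈ 3.48

Width reduced by factor of 7.01/3.48 = 2.01.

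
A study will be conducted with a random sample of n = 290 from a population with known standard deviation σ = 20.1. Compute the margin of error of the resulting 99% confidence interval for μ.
Margin of error = 3.04

Margin of error = z* · σ/√n
= 2.576 · 20.1/√290
= 2.576 · 20.1/17.0294
= 3.04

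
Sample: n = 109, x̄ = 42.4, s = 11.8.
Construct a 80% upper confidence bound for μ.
μ ≤ 43.36

Upper bound (one-sided):
t* = 0.845 (one-sided for 80%)
Upper bound = x̄ + t* · s/√n = 42.4 + 0.845 · 11.8/√109 = 43.36

We are 80% confident that μ ≤ 43.36.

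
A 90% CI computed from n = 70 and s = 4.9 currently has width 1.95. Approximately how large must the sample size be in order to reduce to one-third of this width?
n ≈ 630

CI width ∝ 1/√n
To reduce width by factor 3, need √n to grow by 3 → need 3² = 9 times as many samples.

Current: n = 70, width = 1.95
New: n = 630, width ≈ 0.64

Width reduced by factor of 1.95/0.64 = 3.05.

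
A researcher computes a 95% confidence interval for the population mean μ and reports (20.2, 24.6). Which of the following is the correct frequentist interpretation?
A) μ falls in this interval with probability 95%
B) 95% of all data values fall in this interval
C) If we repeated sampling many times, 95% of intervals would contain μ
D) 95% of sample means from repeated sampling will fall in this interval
C

A) Wrong — μ is fixed; the randomness lives in the interval, not in μ.
B) Wrong — a CI is about the parameter μ, not individual data values.
C) Correct — this is the frequentist long-run coverage interpretation.
D) Wrong — coverage applies to intervals containing μ, not to future x̄ values.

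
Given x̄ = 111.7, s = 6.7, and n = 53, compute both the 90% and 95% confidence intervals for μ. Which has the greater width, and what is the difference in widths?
95% CI is wider by 0.61

df = 52
90% CI: t* = 1.675, (110.16, 113.24), width = 2 · t* · s/√n = 3.08
95% CI: t* = 2.007, (109.85, 113.55), width = 2 · t* · s/√n = 3.69

The 95% CI is wider by 3.69 - 3.08 = 0.61.
Higher confidence requires a wider interval.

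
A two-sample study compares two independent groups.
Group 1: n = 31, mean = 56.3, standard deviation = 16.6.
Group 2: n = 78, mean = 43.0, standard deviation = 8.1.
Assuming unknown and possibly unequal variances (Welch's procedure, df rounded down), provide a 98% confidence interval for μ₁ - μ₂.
(5.70, 20.90)

Difference: x̄₁ - x̄₂ = 13.30
SE = √(s₁²/n₁ + s₂²/n₂) = √(16.6²/31 + 8.1²/78) = 3.1193
df = 35.82 → 35 (Welch–Satterthwaite, rounded down)
t* = 2.438

CI: 13.30 ± 2.438 · 3.1193 = 13.30 ± 7.60 = (5.70, 20.90)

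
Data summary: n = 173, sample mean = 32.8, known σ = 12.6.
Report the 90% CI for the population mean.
(31.22, 34.38)

z-interval (σ known):
z* = 1.645 for 90% confidence

Margin of error = z* · σ/√n = 1.645 · 12.6/√173 = 1.58

CI: (32.8 - 1.58, 32.8 + 1.58) = (31.22, 34.38)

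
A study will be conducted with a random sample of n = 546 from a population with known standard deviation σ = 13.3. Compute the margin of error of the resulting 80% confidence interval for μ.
Margin of error = 0.73

Margin of error = z* · σ/√n
= 1.282 · 13.3/√546
= 1.282 · 13.3/23.3666
= 0.73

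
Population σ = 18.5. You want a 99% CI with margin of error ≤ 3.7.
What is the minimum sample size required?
n ≥ 166

For margin E ≤ 3.7:
n ≥ (z* · σ / E)²
n ≥ (2.576 · 18.5 / 3.7)²
n ≥ 165.89

Minimum n = 166 (rounding up)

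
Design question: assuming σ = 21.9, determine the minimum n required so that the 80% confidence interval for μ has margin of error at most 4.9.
n ≥ 33

For margin E ≤ 4.9:
n ≥ (z* · σ / E)²
n ≥ (1.282 · 21.9 / 4.9)²
n ≥ 32.83

Minimum n = 33 (rounding up)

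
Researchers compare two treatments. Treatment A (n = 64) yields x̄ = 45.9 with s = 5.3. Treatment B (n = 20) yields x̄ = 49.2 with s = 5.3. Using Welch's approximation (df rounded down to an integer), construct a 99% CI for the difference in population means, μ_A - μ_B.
(-7.03, 0.43)

Difference: x̄₁ - x̄₂ = -3.30
SE = √(s₁²/n₁ + s₂²/n₂) = √(5.3²/64 + 5.3²/20) = 1.3577
df = 31.79 → 31 (Welch–Satterthwaite, rounded down)
t* = 2.744

CI: -3.30 ± 2.744 · 1.3577 = -3.30 ± 3.73 = (-7.03, 0.43)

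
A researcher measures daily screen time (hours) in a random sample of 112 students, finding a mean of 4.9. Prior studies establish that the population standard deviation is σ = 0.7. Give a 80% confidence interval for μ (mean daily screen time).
(4.82, 4.98)

z-interval (σ known):
z* = 1.282 for 80% confidence

Margin of error = z* · σ/√n = 1.282 · 0.7/√112 = 0.08

CI: (4.9 - 0.08, 4.9 + 0.08) = (4.82, 4.98)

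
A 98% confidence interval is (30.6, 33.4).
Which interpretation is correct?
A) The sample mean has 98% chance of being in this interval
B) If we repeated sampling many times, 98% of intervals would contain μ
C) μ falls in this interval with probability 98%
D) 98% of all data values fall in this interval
B

A) Wrong — x̄ is observed and sits in the interval by construction.
B) Correct — this is the frequentist long-run coverage interpretation.
C) Wrong — μ is fixed; the randomness lives in the interval, not in μ.
D) Wrong — a CI is about the parameter μ, not individual data values.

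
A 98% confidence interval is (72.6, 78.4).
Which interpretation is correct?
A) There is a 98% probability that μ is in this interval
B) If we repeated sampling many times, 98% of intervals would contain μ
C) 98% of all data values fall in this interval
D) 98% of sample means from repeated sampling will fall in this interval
B

A) Wrong — μ is fixed; the randomness lives in the interval, not in μ.
B) Correct — this is the frequentist long-run coverage interpretation.
C) Wrong — a CI is about the parameter μ, not individual data values.
D) Wrong — coverage applies to intervals containing μ, not to future x̄ values.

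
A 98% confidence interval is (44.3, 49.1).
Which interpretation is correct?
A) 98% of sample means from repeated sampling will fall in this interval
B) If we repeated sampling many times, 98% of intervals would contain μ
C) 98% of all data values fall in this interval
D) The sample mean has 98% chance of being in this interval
B

A) Wrong — coverage applies to intervals containing μ, not to future x̄ values.
B) Correct — this is the frequentist long-run coverage interpretation.
C) Wrong — a CI is about the parameter μ, not individual data values.
D) Wrong — x̄ is observed and sits in the interval by construction.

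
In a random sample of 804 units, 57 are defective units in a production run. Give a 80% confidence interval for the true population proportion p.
(0.059, 0.082)

Proportion CI:
p̂ = 57/804 = 0.07090
SE = √(p̂(1-p̂)/n) = √(0.07090 · 0.92910 / 804) = 0.00905

z* = 1.282
Margin = z* · SE = 1.282 · 0.00905 = 0.0116

CI: 0.07090 ± 0.0116 = (0.059, 0.082)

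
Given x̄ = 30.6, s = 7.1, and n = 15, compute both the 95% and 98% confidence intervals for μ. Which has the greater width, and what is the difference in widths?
98% CI is wider by 1.76

df = 14
95% CI: t* = 2.145, (26.67, 34.53), width = 2 · t* · s/√n = 7.86
98% CI: t* = 2.624, (25.79, 35.41), width = 2 · t* · s/√n = 9.62

The 98% CI is wider by 9.62 - 7.86 = 1.76.
Higher confidence requires a wider interval.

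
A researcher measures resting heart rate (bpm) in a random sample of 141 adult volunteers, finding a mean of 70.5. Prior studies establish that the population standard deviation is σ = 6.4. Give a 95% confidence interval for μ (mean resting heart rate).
(69.44, 71.56)

z-interval (σ known):
z* = 1.960 for 95% confidence

Margin of error = z* · σ/√n = 1.960 · 6.4/√141 = 1.06

CI: (70.5 - 1.06, 70.5 + 1.06) = (69.44, 71.56)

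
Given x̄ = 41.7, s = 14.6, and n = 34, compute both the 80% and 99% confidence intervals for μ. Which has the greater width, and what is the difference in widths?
99% CI is wider by 7.14

df = 33
80% CI: t* = 1.308, (38.42, 44.98), width = 2 · t* · s/√n = 6.55
99% CI: t* = 2.733, (34.86, 48.54), width = 2 · t* · s/√n = 13.69

The 99% CI is wider by 13.69 - 6.55 = 7.14.
Higher confidence requires a wider interval.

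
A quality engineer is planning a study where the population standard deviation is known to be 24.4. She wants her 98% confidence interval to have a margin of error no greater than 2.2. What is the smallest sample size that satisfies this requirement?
n ≥ 666

For margin E ≤ 2.2:
n ≥ (z* · σ / E)²
n ≥ (2.326 · 24.4 / 2.2)²
n ≥ 665.51

Minimum n = 666 (rounding up)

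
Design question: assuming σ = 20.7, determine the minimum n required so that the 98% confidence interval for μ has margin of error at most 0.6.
n ≥ 6440

For margin E ≤ 0.6:
n ≥ (z* · σ / E)²
n ≥ (2.326 · 20.7 / 0.6)²
n ≥ 6439.58

Minimum n = 6440 (rounding up)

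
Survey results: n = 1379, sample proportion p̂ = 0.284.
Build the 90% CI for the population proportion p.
(0.264, 0.304)

Proportion CI:
SE = √(p̂(1-p̂)/n) = √(0.284 · 0.716 / 1379) = 0.01214

z* = 1.645
Margin = z* · SE = 1.645 · 0.01214 = 0.0200

CI: 0.284 ± 0.0200 = (0.264, 0.304)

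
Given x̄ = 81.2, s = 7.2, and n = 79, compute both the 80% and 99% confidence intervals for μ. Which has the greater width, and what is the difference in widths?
99% CI is wider by 2.19

df = 78
80% CI: t* = 1.292, (80.15, 82.25), width = 2 · t* · s/√n = 2.09
99% CI: t* = 2.640, (79.06, 83.34), width = 2 · t* · s/√n = 4.28

The 99% CI is wider by 4.28 - 2.09 = 2.19.
Higher confidence requires a wider interval.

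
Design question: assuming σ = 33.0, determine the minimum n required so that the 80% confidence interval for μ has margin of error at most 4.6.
n ≥ 85

For margin E ≤ 4.6:
n ≥ (z* · σ / E)²
n ≥ (1.282 · 33.0 / 4.6)²
n ≥ 84.58

Minimum n = 85 (rounding up)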